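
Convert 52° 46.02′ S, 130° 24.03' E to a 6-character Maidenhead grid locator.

Offset from 180°W / 90°S: lon 310.4005°, lat 37.2330°.
Field: lon ⌊310.4005/20⌋ = 15 → P; lat ⌊37.2330/10⌋ = 3 → D.
Square: lon ⌊10.4005/2⌋ = 5; lat ⌊7.2330/1⌋ = 7.
Subsquare: lon ⌊0.4005/0.0833333⌋ = 4 → e; lat ⌊0.2330/0.0416667⌋ = 5 → f.

PD57ef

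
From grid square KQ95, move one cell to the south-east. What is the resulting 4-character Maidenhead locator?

LQ04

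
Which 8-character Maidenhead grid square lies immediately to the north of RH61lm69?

RH61ln60

Latitude extended square 9; +1 → 10, wraps to 0, carry into subsquare.
Latitude subsquare m = 12; +1 → 13 = n.
The longitude characters are unchanged.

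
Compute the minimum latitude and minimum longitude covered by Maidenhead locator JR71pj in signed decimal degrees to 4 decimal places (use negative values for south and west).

81.3750, 15.2500

Field J=9, R=17: +9·20° lon, +17·10° lat → SW at lon 0°, lat 80°.
Square 7, 1: +7·2° lon, +1·1° lat → SW at lon 14°, lat 81°.
Subsquare p=15, j=9: +15·0.0833333° lon, +9·0.0416667° lat → SW at lon 15.25°, lat 81.375°.
latitude 81.3750, longitude 15.2500.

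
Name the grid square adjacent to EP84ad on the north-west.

EP74xe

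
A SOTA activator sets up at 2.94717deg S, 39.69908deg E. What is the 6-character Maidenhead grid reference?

KI97ub

Add 180° to longitude and 90° to latitude: 219.6991, 87.0528.
Field: lon ⌊219.6991/20⌋ = 10 → K; lat ⌊87.0528/10⌋ = 8 → I.
Square: lon ⌊19.6991/2⌋ = 9; lat ⌊7.0528/1⌋ = 7.
Subsquare: lon ⌊1.6991/0.0833333⌋ = 20 → u; lat ⌊0.0528/0.0416667⌋ = 1 → b.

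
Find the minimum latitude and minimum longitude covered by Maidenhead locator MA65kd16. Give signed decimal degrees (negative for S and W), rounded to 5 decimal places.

Field M=12, A=0: +12·20° lon, +0·10° lat → SW at lon 60°, lat -90°.
Square 6, 5: +6·2° lon, +5·1° lat → SW at lon 72°, lat -85°.
Subsquare k=10, d=3: +10·0.0833333° lon, +3·0.0416667° lat → SW at lon 72.8333°, lat -84.875°.
Extended square 1, 6: +1·0.00833333° lon, +6·0.00416667° lat → SW at lon 72.8417°, lat -84.85°.
latitude -84.85000, longitude 72.84167.

-84.85000, 72.84167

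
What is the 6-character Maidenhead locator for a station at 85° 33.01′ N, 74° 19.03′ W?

FR25un

Add 180° to longitude and 90° to latitude: 105.6828, 175.5502.
Field (20°×10°, letters A–R): 105.6828/20 → 5 → F, 175.5502/10 → 17 → R; chars FR.
Square (2°×1°, digits 0–9): 5.6828/2 → 2, 5.5502/1 → 5; chars 25.
Subsquare (5′×2.5′, letters a–x): 1.6828/0.0833333 → 20 → u, 0.5502/0.0416667 → 13 → n; chars un.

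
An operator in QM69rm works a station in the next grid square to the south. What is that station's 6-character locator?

QM69rl

Latitude subsquare m = 12; −1 → 11 = l.
The longitude characters are unchanged.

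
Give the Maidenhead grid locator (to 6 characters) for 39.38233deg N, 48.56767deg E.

Shift to the Maidenhead origin (180°W, 90°S): lon 228.5677, lat 129.3823.
Field (20°×10°, letters A–R): lon ⌊228.5677/20⌋ = 11 → L; lat ⌊129.3823/10⌋ = 12 → M.
Square (2°×1°, digits 0–9): lon ⌊8.5677/2⌋ = 4; lat ⌊9.3823/1⌋ = 9.
Subsquare (5′×2.5′, letters a–x): lon ⌊0.5677/0.0833333⌋ = 6 → g; lat ⌊0.3823/0.0416667⌋ = 9 → j.

LM49gj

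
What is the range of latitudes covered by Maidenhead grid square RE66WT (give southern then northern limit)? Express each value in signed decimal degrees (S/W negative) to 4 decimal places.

-43.2083, -43.1667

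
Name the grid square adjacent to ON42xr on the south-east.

ON52aq

Longitude subsquare x = 23; +1 → 24, wraps to 0 = a, carry into square.
Longitude square 4; +1 → 5.
Latitude subsquare r = 17; −1 → 16 = q.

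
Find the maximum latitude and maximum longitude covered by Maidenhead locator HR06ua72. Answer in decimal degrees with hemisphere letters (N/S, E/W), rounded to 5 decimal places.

Field H=7, R=17: +7·20° lon, +17·10° lat → SW at lon -40°, lat 80°.
Square 0, 6: +0·2° lon, +6·1° lat → SW at lon -40°, lat 86°.
Subsquare u=20, a=0: +20·0.0833333° lon, +0·0.0416667° lat → SW at lon -38.3333°, lat 86°.
Extended square 7, 2: +7·0.00833333° lon, +2·0.00416667° lat → SW at lon -38.275°, lat 86.0083°.
Cell spans 0.00833333° lon × 0.00416667° lat. NE corner is SW corner plus one full cell.
latitude 86.01250° N, longitude 38.26667° W.

86.01250° N, 38.26667° W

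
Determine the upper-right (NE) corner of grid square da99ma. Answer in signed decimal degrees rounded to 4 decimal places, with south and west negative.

Field D=3, A=0: +3·20° lon, +0·10° lat → SW at lon -120°, lat -90°.
Square 9, 9: +9·2° lon, +9·1° lat → SW at lon -102°, lat -81°.
Subsquare m=12, a=0: +12·0.0833333° lon, +0·0.0416667° lat → SW at lon -101°, lat -81°.
Cell spans 0.0833333° lon × 0.0416667° lat. NE corner is SW corner plus one full cell.
latitude -80.9583, longitude -100.9167.

-80.9583, -100.9167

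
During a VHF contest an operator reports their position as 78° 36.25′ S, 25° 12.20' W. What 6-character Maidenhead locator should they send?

Offset from 180°W / 90°S: lon 154.7967°, lat 11.3958°.
Field (20°×10°, letters A–R): lon ⌊154.7967/20⌋ = 7 → H; lat ⌊11.3958/10⌋ = 1 → B.
Square (2°×1°, digits 0–9): lon ⌊14.7967/2⌋ = 7; lat ⌊1.3958/1⌋ = 1.
Subsquare (5′×2.5′, letters a–x): lon ⌊0.7967/0.0833333⌋ = 9 → j; lat ⌊0.3958/0.0416667⌋ = 9 → j.

HB71jj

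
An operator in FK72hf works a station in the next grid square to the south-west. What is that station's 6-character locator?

FK72ge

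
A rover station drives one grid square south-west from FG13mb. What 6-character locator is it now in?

FG13la

Longitude subsquare m = 12; −1 → 11 = l.
Latitude subsquare b = 1; −1 → 0 = a.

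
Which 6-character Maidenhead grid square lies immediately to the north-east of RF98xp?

AF08aq

Longitude subsquare x = 23; +1 → 24, wraps to 0 = a, carry into square.
Longitude square 9; +1 → 10, wraps to 0, carry into field.
Longitude field R = 17; +1 → 18, wraps to 0 = A, wrapping around the antimeridian.
Latitude subsquare p = 15; +1 → 16 = q.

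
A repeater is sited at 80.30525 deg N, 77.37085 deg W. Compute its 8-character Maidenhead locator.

Shift to the Maidenhead origin (180°W, 90°S): lon 102.62915, lat 170.30525.
Field (20°×10°, letters A–R): lon ⌊102.62915/20⌋ = 5 → F; lat ⌊170.30525/10⌋ = 17 → R.
Square (2°×1°, digits 0–9): lon ⌊2.62915/2⌋ = 1; lat ⌊0.30525/1⌋ = 0.
Subsquare (5′×2.5′, letters a–x): lon ⌊0.62915/0.0833333⌋ = 7 → h; lat ⌊0.30525/0.0416667⌋ = 7 → h.
Extended square (30″×15″, digits 0–9): lon ⌊0.04582/0.00833333⌋ = 5; lat ⌊0.01358/0.00416667⌋ = 3.

FR10hh53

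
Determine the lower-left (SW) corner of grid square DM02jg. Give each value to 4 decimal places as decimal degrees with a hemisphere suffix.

Field D=3, M=12: +3·20° lon, +12·10° lat → SW at lon -120°, lat 30°.
Square 0, 2: +0·2° lon, +2·1° lat → SW at lon -120°, lat 32°.
Subsquare j=9, g=6: +9·0.0833333° lon, +6·0.0416667° lat → SW at lon -119.25°, lat 32.25°.
latitude 32.2500° N, longitude 119.2500° W.

32.2500° N, 119.2500° W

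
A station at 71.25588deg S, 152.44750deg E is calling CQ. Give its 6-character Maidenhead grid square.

QB68fr

Shift to the Maidenhead origin (180°W, 90°S): lon 332.4475, lat 18.7441.
Field: lon ⌊332.4475/20⌋ = 16 → Q; lat ⌊18.7441/10⌋ = 1 → B.
Square: lon ⌊12.4475/2⌋ = 6; lat ⌊8.7441/1⌋ = 8.
Subsquare: lon ⌊0.4475/0.0833333⌋ = 5 → f; lat ⌊0.7441/0.0416667⌋ = 17 → r.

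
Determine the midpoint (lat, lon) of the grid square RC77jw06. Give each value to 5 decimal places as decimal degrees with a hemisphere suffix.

Field R=17, C=2: +17·20° lon, +2·10° lat → SW at lon 160°, lat -70°.
Square 7, 7: +7·2° lon, +7·1° lat → SW at lon 174°, lat -63°.
Subsquare j=9, w=22: +9·0.0833333° lon, +22·0.0416667° lat → SW at lon 174.75°, lat -62.0833°.
Extended square 0, 6: +0·0.00833333° lon, +6·0.00416667° lat → SW at lon 174.75°, lat -62.0583°.
Cell spans 0.00833333° lon × 0.00416667° lat. Centre is SW corner plus half of each.
latitude 62.05625° S, longitude 174.75417° E.

62.05625° S, 174.75417° E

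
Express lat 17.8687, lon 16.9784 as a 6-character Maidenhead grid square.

JK87lu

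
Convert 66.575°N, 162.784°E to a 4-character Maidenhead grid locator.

Add 180° to longitude and 90° to latitude: 342.78, 156.57.
Field: 342.78/20 → 17 → R, 156.57/10 → 15 → P; chars RP.
Square: 2.78/2 → 1, 6.57/1 → 6; chars 16.

RP16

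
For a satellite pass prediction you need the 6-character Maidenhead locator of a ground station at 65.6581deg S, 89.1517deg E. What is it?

Add 180° to longitude and 90° to latitude: 269.1517, 24.3419.
Field: lon ⌊269.1517/20⌋ = 13 → N; lat ⌊24.3419/10⌋ = 2 → C.
Square: lon ⌊9.1517/2⌋ = 4; lat ⌊4.3419/1⌋ = 4.
Subsquare: lon ⌊1.1517/0.0833333⌋ = 13 → n; lat ⌊0.3419/0.0416667⌋ = 8 → i.

NC44ni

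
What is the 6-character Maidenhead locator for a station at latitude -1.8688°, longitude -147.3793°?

Add 180° to longitude and 90° to latitude: 32.6207, 88.1312.
Field: 32.6207/20 → 1 → B, 88.1312/10 → 8 → I; chars BI.
Square: 12.6207/2 → 6, 8.1312/1 → 8; chars 68.
Subsquare: 0.6207/0.0833333 → 7 → h, 0.1312/0.0416667 → 3 → d; chars hd.

BI68hd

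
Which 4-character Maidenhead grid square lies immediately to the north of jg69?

Latitude square 9; +1 → 10, wraps to 0, carry into field.
Latitude field G = 6; +1 → 7 = H.
The longitude characters are unchanged.

JH60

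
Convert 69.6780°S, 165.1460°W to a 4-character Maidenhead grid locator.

AC70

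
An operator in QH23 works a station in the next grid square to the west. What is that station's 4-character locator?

Longitude square 2; −1 → 1.
The latitude characters are unchanged.

QH13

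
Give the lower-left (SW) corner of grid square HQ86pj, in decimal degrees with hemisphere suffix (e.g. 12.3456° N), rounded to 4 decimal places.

76.3750° N, 22.7500° W

Field H=7, Q=16: +7·20° lon, +16·10° lat → SW at lon -40°, lat 70°.
Square 8, 6: +8·2° lon, +6·1° lat → SW at lon -24°, lat 76°.
Subsquare p=15, j=9: +15·0.0833333° lon, +9·0.0416667° lat → SW at lon -22.75°, lat 76.375°.
latitude 76.3750° N, longitude 22.7500° W.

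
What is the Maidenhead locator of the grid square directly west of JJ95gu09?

Longitude extended square 0; −1 → -1, wraps to 9, carry into subsquare.
Longitude subsquare g = 6; −1 → 5 = f.
The latitude characters are unchanged.

JJ95fu99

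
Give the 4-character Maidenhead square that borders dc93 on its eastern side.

Longitude square 9; +1 → 10, wraps to 0, carry into field.
Longitude field D = 3; +1 → 4 = E.
The latitude characters are unchanged.

EC03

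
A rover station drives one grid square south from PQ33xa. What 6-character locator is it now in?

PQ32xx

Latitude subsquare a = 0; −1 → -1, wraps to 23 = x, carry into square.
Latitude square 3; −1 → 2.
The longitude characters are unchanged.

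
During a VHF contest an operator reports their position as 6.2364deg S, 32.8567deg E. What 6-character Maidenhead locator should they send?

KI63ks

Shift to the Maidenhead origin (180°W, 90°S): lon 212.8567, lat 83.7636.
Field: 212.8567/20 → 10 → K, 83.7636/10 → 8 → I; chars KI.
Square: 12.8567/2 → 6, 3.7636/1 → 3; chars 63.
Subsquare: 0.8567/0.0833333 → 10 → k, 0.7636/0.0416667 → 18 → s; chars ks.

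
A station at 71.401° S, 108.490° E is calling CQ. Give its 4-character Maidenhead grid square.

OB48

Offset from 180°W / 90°S: lon 288.49°, lat 18.60°.
Field (20°×10°, letters A–R): 288.49/20 → 14 → O, 18.60/10 → 1 → B; chars OB.
Square (2°×1°, digits 0–9): 8.49/2 → 4, 8.60/1 → 8; chars 48.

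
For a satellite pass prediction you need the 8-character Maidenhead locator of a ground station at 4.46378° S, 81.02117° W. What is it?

Shift to the Maidenhead origin (180°W, 90°S): lon 98.97883, lat 85.53622.
Field: 98.97883/20 → 4 → E, 85.53622/10 → 8 → I; chars EI.
Square: 18.97883/2 → 9, 5.53622/1 → 5; chars 95.
Subsquare: 0.97883/0.0833333 → 11 → l, 0.53622/0.0416667 → 12 → m; chars lm.
Extended square: 0.06216/0.00833333 → 7, 0.03622/0.00416667 → 8; chars 78.

EI95lm78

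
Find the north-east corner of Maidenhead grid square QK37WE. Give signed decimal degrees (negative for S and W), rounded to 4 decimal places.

17.2083, 147.9167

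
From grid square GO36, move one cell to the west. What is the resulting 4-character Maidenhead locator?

Longitude square 3; −1 → 2.
The latitude characters are unchanged.

GO26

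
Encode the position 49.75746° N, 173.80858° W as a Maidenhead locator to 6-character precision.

Add 180° to longitude and 90° to latitude: 6.1914, 139.7575.
Field: 6.1914/20 → 0 → A, 139.7575/10 → 13 → N; chars AN.
Square: 6.1914/2 → 3, 9.7575/1 → 9; chars 39.
Subsquare: 0.1914/0.0833333 → 2 → c, 0.7575/0.0416667 → 18 → s; chars cs.

AN39cs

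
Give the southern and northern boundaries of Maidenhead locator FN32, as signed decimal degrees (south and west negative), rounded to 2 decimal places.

Field F=5, N=13: +5·20° lon, +13·10° lat → SW at lon -80°, lat 40°.
Square 3, 2: +3·2° lon, +2·1° lat → SW at lon -74°, lat 42°.
Cell spans 2° lon × 1° lat.
south 42.00, north 43.00.

42.00, 43.00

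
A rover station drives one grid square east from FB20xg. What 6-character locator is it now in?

Longitude subsquare x = 23; +1 → 24, wraps to 0 = a, carry into square.
Longitude square 2; +1 → 3.
The latitude characters are unchanged.

FB30ag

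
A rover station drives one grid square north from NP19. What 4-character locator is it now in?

NQ10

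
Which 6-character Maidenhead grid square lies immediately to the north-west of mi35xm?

Longitude subsquare x = 23; −1 → 22 = w.
Latitude subsquare m = 12; +1 → 13 = n.

MI35wn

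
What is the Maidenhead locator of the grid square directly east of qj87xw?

QJ97aw

Longitude subsquare x = 23; +1 → 24, wraps to 0 = a, carry into square.
Longitude square 8; +1 → 9.
The latitude characters are unchanged.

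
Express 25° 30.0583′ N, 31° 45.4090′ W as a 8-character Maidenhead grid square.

HL45cm90

Offset from 180°W / 90°S: lon 148.24318°, lat 115.50097°.
Field: lon ⌊148.24318/20⌋ = 7 → H; lat ⌊115.50097/10⌋ = 11 → L.
Square: lon ⌊8.24318/2⌋ = 4; lat ⌊5.50097/1⌋ = 5.
Subsquare: lon ⌊0.24318/0.0833333⌋ = 2 → c; lat ⌊0.50097/0.0416667⌋ = 12 → m.
Extended square: lon ⌊0.07652/0.00833333⌋ = 9; lat ⌊0.00097/0.00416667⌋ = 0.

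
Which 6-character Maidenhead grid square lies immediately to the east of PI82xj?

PI92aj

Longitude subsquare x = 23; +1 → 24, wraps to 0 = a, carry into square.
Longitude square 8; +1 → 9.
The latitude characters are unchanged.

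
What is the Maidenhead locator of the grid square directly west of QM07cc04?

Longitude extended square 0; −1 → -1, wraps to 9, carry into subsquare.
Longitude subsquare c = 2; −1 → 1 = b.
The latitude characters are unchanged.

QM07bc94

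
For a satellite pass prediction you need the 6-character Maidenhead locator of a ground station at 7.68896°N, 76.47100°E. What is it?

MJ87fq

Shift to the Maidenhead origin (180°W, 90°S): lon 256.4710, lat 97.6890.
Field (20°×10°, letters A–R): lon ⌊256.4710/20⌋ = 12 → M; lat ⌊97.6890/10⌋ = 9 → J.
Square (2°×1°, digits 0–9): lon ⌊16.4710/2⌋ = 8; lat ⌊7.6890/1⌋ = 7.
Subsquare (5′×2.5′, letters a–x): lon ⌊0.4710/0.0833333⌋ = 5 → f; lat ⌊0.6890/0.0416667⌋ = 16 → q.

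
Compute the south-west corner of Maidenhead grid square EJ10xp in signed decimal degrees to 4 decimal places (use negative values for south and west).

0.6250, -96.0833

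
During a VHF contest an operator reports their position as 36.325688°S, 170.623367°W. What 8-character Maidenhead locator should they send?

Shift to the Maidenhead origin (180°W, 90°S): lon 9.37663, lat 53.67431.
Field: 9.37663/20 → 0 → A, 53.67431/10 → 5 → F; chars AF.
Square: 9.37663/2 → 4, 3.67431/1 → 3; chars 43.
Subsquare: 1.37663/0.0833333 → 16 → q, 0.67431/0.0416667 → 16 → q; chars qq.
Extended square: 0.04330/0.00833333 → 5, 0.00765/0.00416667 → 1; chars 51.

AF43qq51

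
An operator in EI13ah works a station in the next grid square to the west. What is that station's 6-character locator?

Longitude subsquare a = 0; −1 → -1, wraps to 23 = x, carry into square.
Longitude square 1; −1 → 0.
The latitude characters are unchanged.

EI03xh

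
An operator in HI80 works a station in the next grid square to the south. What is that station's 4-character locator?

HH89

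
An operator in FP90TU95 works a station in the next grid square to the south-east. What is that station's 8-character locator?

FP90uu04

Longitude extended square 9; +1 → 10, wraps to 0, carry into subsquare.
Longitude subsquare t = 19; +1 → 20 = u.
Latitude extended square 5; −1 → 4.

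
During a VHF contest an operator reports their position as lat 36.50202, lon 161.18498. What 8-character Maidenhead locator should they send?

Shift to the Maidenhead origin (180°W, 90°S): lon 341.18498, lat 126.50202.
Field: lon ⌊341.18498/20⌋ = 17 → R; lat ⌊126.50202/10⌋ = 12 → M.
Square: lon ⌊1.18498/2⌋ = 0; lat ⌊6.50202/1⌋ = 6.
Subsquare: lon ⌊1.18498/0.0833333⌋ = 14 → o; lat ⌊0.50202/0.0416667⌋ = 12 → m.
Extended square: lon ⌊0.01831/0.00833333⌋ = 2; lat ⌊0.00202/0.00416667⌋ = 0.

RM06om20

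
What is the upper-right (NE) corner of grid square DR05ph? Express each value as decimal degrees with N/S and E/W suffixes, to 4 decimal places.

85.3333° N, 118.6667° W

Field D=3, R=17: +3·20° lon, +17·10° lat → SW at lon -120°, lat 80°.
Square 0, 5: +0·2° lon, +5·1° lat → SW at lon -120°, lat 85°.
Subsquare p=15, h=7: +15·0.0833333° lon, +7·0.0416667° lat → SW at lon -118.75°, lat 85.2917°.
Cell spans 0.0833333° lon × 0.0416667° lat. NE corner is SW corner plus one full cell.
latitude 85.3333° N, longitude 118.6667° W.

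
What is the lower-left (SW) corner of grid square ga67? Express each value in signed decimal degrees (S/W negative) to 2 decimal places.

-83.00, -48.00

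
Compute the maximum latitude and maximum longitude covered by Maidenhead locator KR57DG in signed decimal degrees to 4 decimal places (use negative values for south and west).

87.2917, 30.3333

Field K=10, R=17: +10·20° lon, +17·10° lat → SW at lon 20°, lat 80°.
Square 5, 7: +5·2° lon, +7·1° lat → SW at lon 30°, lat 87°.
Subsquare d=3, g=6: +3·0.0833333° lon, +6·0.0416667° lat → SW at lon 30.25°, lat 87.25°.
Cell spans 0.0833333° lon × 0.0416667° lat. NE corner is SW corner plus one full cell.
latitude 87.2917, longitude 30.3333.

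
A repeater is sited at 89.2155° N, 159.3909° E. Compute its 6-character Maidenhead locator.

Shift to the Maidenhead origin (180°W, 90°S): lon 339.3909, lat 179.2155.
Field: 339.3909/20 → 16 → Q, 179.2155/10 → 17 → R; chars QR.
Square: 19.3909/2 → 9, 9.2155/1 → 9; chars 99.
Subsquare: 1.3909/0.0833333 → 16 → q, 0.2155/0.0416667 → 5 → f; chars qf.

QR99qf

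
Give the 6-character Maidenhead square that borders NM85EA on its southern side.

NM84ex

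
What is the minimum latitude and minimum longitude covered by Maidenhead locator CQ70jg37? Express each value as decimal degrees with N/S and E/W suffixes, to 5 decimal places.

70.27917° N, 125.22500° W

Field C=2, Q=16: +2·20° lon, +16·10° lat → SW at lon -140°, lat 70°.
Square 7, 0: +7·2° lon, +0·1° lat → SW at lon -126°, lat 70°.
Subsquare j=9, g=6: +9·0.0833333° lon, +6·0.0416667° lat → SW at lon -125.25°, lat 70.25°.
Extended square 3, 7: +3·0.00833333° lon, +7·0.00416667° lat → SW at lon -125.225°, lat 70.2792°.
latitude 70.27917° N, longitude 125.22500° W.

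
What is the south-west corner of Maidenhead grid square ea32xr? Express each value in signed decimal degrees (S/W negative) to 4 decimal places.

-87.2917, -92.0833

Field E=4, A=0: +4·20° lon, +0·10° lat → SW at lon -100°, lat -90°.
Square 3, 2: +3·2° lon, +2·1° lat → SW at lon -94°, lat -88°.
Subsquare x=23, r=17: +23·0.0833333° lon, +17·0.0416667° lat → SW at lon -92.0833°, lat -87.2917°.
latitude -87.2917, longitude -92.0833.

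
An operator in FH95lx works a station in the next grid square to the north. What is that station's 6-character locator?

Latitude subsquare x = 23; +1 → 24, wraps to 0 = a, carry into square.
Latitude square 5; +1 → 6.
The longitude characters are unchanged.

FH96la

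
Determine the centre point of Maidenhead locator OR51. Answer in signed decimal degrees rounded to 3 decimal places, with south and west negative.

Field O=14, R=17: +14·20° lon, +17·10° lat → SW at lon 100°, lat 80°.
Square 5, 1: +5·2° lon, +1·1° lat → SW at lon 110°, lat 81°.
Cell spans 2° lon × 1° lat. Centre is SW corner plus half of each.
latitude 81.500, longitude 111.000.

81.500, 111.000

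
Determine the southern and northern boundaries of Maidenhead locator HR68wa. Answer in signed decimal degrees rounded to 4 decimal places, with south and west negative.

88.0000, 88.0417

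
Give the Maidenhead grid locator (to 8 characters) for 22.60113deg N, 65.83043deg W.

FL72co04

Add 180° to longitude and 90° to latitude: 114.16957, 112.60113.
Field (20°×10°, letters A–R): 114.16957/20 → 5 → F, 112.60113/10 → 11 → L; chars FL.
Square (2°×1°, digits 0–9): 14.16957/2 → 7, 2.60113/1 → 2; chars 72.
Subsquare (5′×2.5′, letters a–x): 0.16957/0.0833333 → 2 → c, 0.60113/0.0416667 → 14 → o; chars co.
Extended square (30″×15″, digits 0–9): 0.00290/0.00833333 → 0, 0.01780/0.00416667 → 4; chars 04.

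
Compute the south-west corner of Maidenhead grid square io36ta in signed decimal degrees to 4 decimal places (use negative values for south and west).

56.0000, -12.4167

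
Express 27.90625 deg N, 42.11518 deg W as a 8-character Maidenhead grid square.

Offset from 180°W / 90°S: lon 137.88482°, lat 117.90625°.
Field (20°×10°, letters A–R): lon ⌊137.88482/20⌋ = 6 → G; lat ⌊117.90625/10⌋ = 11 → L.
Square (2°×1°, digits 0–9): lon ⌊17.88482/2⌋ = 8; lat ⌊7.90625/1⌋ = 7.
Subsquare (5′×2.5′, letters a–x): lon ⌊1.88482/0.0833333⌋ = 22 → w; lat ⌊0.90625/0.0416667⌋ = 21 → v.
Extended square (30″×15″, digits 0–9): lon ⌊0.05149/0.00833333⌋ = 6; lat ⌊0.03125/0.00416667⌋ = 7.

GL87wv67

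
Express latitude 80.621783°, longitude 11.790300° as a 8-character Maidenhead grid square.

JR50vo49

Shift to the Maidenhead origin (180°W, 90°S): lon 191.79030, lat 170.62178.
Field (20°×10°, letters A–R): 191.79030/20 → 9 → J, 170.62178/10 → 17 → R; chars JR.
Square (2°×1°, digits 0–9): 11.79030/2 → 5, 0.62178/1 → 0; chars 50.
Subsquare (5′×2.5′, letters a–x): 1.79030/0.0833333 → 21 → v, 0.62178/0.0416667 → 14 → o; chars vo.
Extended square (30″×15″, digits 0–9): 0.04030/0.00833333 → 4, 0.03845/0.00416667 → 9; chars 49.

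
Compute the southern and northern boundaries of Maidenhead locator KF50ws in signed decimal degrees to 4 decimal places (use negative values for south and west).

-39.2500, -39.2083

Field K=10, F=5: +10·20° lon, +5·10° lat → SW at lon 20°, lat -40°.
Square 5, 0: +5·2° lon, +0·1° lat → SW at lon 30°, lat -40°.
Subsquare w=22, s=18: +22·0.0833333° lon, +18·0.0416667° lat → SW at lon 31.8333°, lat -39.25°.
Cell spans 0.0833333° lon × 0.0416667° lat.
south -39.2500, north -39.2083.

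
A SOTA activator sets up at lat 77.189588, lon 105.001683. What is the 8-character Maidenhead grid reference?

Offset from 180°W / 90°S: lon 285.00168°, lat 167.18959°.
Field (20°×10°, letters A–R): 285.00168/20 → 14 → O, 167.18959/10 → 16 → Q; chars OQ.
Square (2°×1°, digits 0–9): 5.00168/2 → 2, 7.18959/1 → 7; chars 27.
Subsquare (5′×2.5′, letters a–x): 1.00168/0.0833333 → 12 → m, 0.18959/0.0416667 → 4 → e; chars me.
Extended square (30″×15″, digits 0–9): 0.00168/0.00833333 → 0, 0.02292/0.00416667 → 5; chars 05.

OQ27me05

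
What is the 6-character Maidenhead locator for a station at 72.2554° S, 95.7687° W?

Shift to the Maidenhead origin (180°W, 90°S): lon 84.2313, lat 17.7446.
Field: lon ⌊84.2313/20⌋ = 4 → E; lat ⌊17.7446/10⌋ = 1 → B.
Square: lon ⌊4.2313/2⌋ = 2; lat ⌊7.7446/1⌋ = 7.
Subsquare: lon ⌊0.2313/0.0833333⌋ = 2 → c; lat ⌊0.7446/0.0416667⌋ = 17 → r.

EB27cr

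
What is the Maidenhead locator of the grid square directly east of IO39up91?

IO39vp01

Longitude extended square 9; +1 → 10, wraps to 0, carry into subsquare.
Longitude subsquare u = 20; +1 → 21 = v.
The latitude characters are unchanged.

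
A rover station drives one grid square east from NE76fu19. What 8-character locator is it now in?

NE76fu29

Longitude extended square 1; +1 → 2.
The latitude characters are unchanged.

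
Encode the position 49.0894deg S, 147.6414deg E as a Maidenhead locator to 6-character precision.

Offset from 180°W / 90°S: lon 327.6414°, lat 40.9106°.
Field (20°×10°, letters A–R): 327.6414/20 → 16 → Q, 40.9106/10 → 4 → E; chars QE.
Square (2°×1°, digits 0–9): 7.6414/2 → 3, 0.9106/1 → 0; chars 30.
Subsquare (5′×2.5′, letters a–x): 1.6414/0.0833333 → 19 → t, 0.9106/0.0416667 → 21 → v; chars tv.

QE30tv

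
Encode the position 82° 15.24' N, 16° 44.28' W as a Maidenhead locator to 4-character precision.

IR12

Shift to the Maidenhead origin (180°W, 90°S): lon 163.26, lat 172.25.
Field (20°×10°, letters A–R): lon ⌊163.26/20⌋ = 8 → I; lat ⌊172.25/10⌋ = 17 → R.
Square (2°×1°, digits 0–9): lon ⌊3.26/2⌋ = 1; lat ⌊2.25/1⌋ = 2.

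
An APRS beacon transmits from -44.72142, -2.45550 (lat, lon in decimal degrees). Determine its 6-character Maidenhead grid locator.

IE85sg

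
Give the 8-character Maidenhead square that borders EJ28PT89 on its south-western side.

EJ28pt78

Longitude extended square 8; −1 → 7.
Latitude extended square 9; −1 → 8.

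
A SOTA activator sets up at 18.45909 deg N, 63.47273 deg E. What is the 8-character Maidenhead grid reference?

MK18rl60

Shift to the Maidenhead origin (180°W, 90°S): lon 243.47273, lat 108.45909.
Field: 243.47273/20 → 12 → M, 108.45909/10 → 10 → K; chars MK.
Square: 3.47273/2 → 1, 8.45909/1 → 8; chars 18.
Subsquare: 1.47273/0.0833333 → 17 → r, 0.45909/0.0416667 → 11 → l; chars rl.
Extended square: 0.05606/0.00833333 → 6, 0.00076/0.00416667 → 0; chars 60.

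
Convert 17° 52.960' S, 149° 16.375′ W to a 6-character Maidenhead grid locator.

Offset from 180°W / 90°S: lon 30.7271°, lat 72.1173°.
Field: lon ⌊30.7271/20⌋ = 1 → B; lat ⌊72.1173/10⌋ = 7 → H.
Square: lon ⌊10.7271/2⌋ = 5; lat ⌊2.1173/1⌋ = 2.
Subsquare: lon ⌊0.7271/0.0833333⌋ = 8 → i; lat ⌊0.1173/0.0416667⌋ = 2 → c.

BH52ic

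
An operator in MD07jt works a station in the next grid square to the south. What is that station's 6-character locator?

MD07js

Latitude subsquare t = 19; −1 → 18 = s.
The longitude characters are unchanged.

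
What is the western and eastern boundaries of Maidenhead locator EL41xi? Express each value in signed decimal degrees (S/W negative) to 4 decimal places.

-90.0833, -90.0000

Field E=4, L=11: +4·20° lon, +11·10° lat → SW at lon -100°, lat 20°.
Square 4, 1: +4·2° lon, +1·1° lat → SW at lon -92°, lat 21°.
Subsquare x=23, i=8: +23·0.0833333° lon, +8·0.0416667° lat → SW at lon -90.0833°, lat 21.3333°.
Cell spans 0.0833333° lon × 0.0416667° lat.
west -90.0833, east -90.0000.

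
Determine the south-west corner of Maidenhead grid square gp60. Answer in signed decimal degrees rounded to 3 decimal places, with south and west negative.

60.000, -48.000

Field G=6, P=15: +6·20° lon, +15·10° lat → SW at lon -60°, lat 60°.
Square 6, 0: +6·2° lon, +0·1° lat → SW at lon -48°, lat 60°.
latitude 60.000, longitude -48.000.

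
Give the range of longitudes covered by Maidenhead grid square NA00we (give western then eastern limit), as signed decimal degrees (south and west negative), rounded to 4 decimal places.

Field N=13, A=0: +13·20° lon, +0·10° lat → SW at lon 80°, lat -90°.
Square 0, 0: +0·2° lon, +0·1° lat → SW at lon 80°, lat -90°.
Subsquare w=22, e=4: +22·0.0833333° lon, +4·0.0416667° lat → SW at lon 81.8333°, lat -89.8333°.
Cell spans 0.0833333° lon × 0.0416667° lat.
west 81.8333, east 81.9167.

81.8333, 81.9167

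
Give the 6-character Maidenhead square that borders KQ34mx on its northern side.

Latitude subsquare x = 23; +1 → 24, wraps to 0 = a, carry into square.
Latitude square 4; +1 → 5.
The longitude characters are unchanged.

KQ35ma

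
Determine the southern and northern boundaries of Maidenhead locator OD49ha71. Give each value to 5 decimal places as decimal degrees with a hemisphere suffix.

Field O=14, D=3: +14·20° lon, +3·10° lat → SW at lon 100°, lat -60°.
Square 4, 9: +4·2° lon, +9·1° lat → SW at lon 108°, lat -51°.
Subsquare h=7, a=0: +7·0.0833333° lon, +0·0.0416667° lat → SW at lon 108.583°, lat -51°.
Extended square 7, 1: +7·0.00833333° lon, +1·0.00416667° lat → SW at lon 108.642°, lat -50.9958°.
Cell spans 0.00833333° lon × 0.00416667° lat.
south 50.99583° S, north 50.99167° S.

50.99583° S, 50.99167° S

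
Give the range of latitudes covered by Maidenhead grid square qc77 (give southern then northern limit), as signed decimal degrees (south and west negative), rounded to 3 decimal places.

Field Q=16, C=2: +16·20° lon, +2·10° lat → SW at lon 140°, lat -70°.
Square 7, 7: +7·2° lon, +7·1° lat → SW at lon 154°, lat -63°.
Cell spans 2° lon × 1° lat.
south -63.000, north -62.000.

-63.000, -62.000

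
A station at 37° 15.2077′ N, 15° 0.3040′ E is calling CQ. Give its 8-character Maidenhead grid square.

JM77mg00

Add 180° to longitude and 90° to latitude: 195.00507, 127.25346.
Field: 195.00507/20 → 9 → J, 127.25346/10 → 12 → M; chars JM.
Square: 15.00507/2 → 7, 7.25346/1 → 7; chars 77.
Subsquare: 1.00507/0.0833333 → 12 → m, 0.25346/0.0416667 → 6 → g; chars mg.
Extended square: 0.00507/0.00833333 → 0, 0.00346/0.00416667 → 0; chars 00.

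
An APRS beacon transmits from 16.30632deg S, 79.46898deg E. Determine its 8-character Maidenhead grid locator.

MH93rq66

Add 180° to longitude and 90° to latitude: 259.46898, 73.69368.
Field: lon ⌊259.46898/20⌋ = 12 → M; lat ⌊73.69368/10⌋ = 7 → H.
Square: lon ⌊19.46898/2⌋ = 9; lat ⌊3.69368/1⌋ = 3.
Subsquare: lon ⌊1.46898/0.0833333⌋ = 17 → r; lat ⌊0.69368/0.0416667⌋ = 16 → q.
Extended square: lon ⌊0.05231/0.00833333⌋ = 6; lat ⌊0.02701/0.00416667⌋ = 6.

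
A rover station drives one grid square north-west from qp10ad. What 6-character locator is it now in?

Longitude subsquare a = 0; −1 → -1, wraps to 23 = x, carry into square.
Longitude square 1; −1 → 0.
Latitude subsquare d = 3; +1 → 4 = e.

QP00xe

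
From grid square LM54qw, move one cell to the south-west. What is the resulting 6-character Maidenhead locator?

LM54pv

Longitude subsquare q = 16; −1 → 15 = p.
Latitude subsquare w = 22; −1 → 21 = v.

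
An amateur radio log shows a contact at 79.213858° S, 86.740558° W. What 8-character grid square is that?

Offset from 180°W / 90°S: lon 93.25944°, lat 10.78614°.
Field (20°×10°, letters A–R): 93.25944/20 → 4 → E, 10.78614/10 → 1 → B; chars EB.
Square (2°×1°, digits 0–9): 13.25944/2 → 6, 0.78614/1 → 0; chars 60.
Subsquare (5′×2.5′, letters a–x): 1.25944/0.0833333 → 15 → p, 0.78614/0.0416667 → 18 → s; chars ps.
Extended square (30″×15″, digits 0–9): 0.00944/0.00833333 → 1, 0.03614/0.00416667 → 8; chars 18.

EB60ps18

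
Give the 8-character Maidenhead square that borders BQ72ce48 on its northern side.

BQ72ce49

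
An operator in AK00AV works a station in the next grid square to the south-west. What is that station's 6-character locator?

Longitude subsquare a = 0; −1 → -1, wraps to 23 = x, carry into square.
Longitude square 0; −1 → -1, wraps to 9, carry into field.
Longitude field A = 0; −1 → -1, wraps to 17 = R, wrapping around the antimeridian.
Latitude subsquare v = 21; −1 → 20 = u.

RK90xu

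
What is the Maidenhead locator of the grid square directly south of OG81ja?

OG80jx

Latitude subsquare a = 0; −1 → -1, wraps to 23 = x, carry into square.
Latitude square 1; −1 → 0.
The longitude characters are unchanged.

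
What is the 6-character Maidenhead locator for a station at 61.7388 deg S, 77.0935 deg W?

Add 180° to longitude and 90° to latitude: 102.9065, 28.2612.
Field: 102.9065/20 → 5 → F, 28.2612/10 → 2 → C; chars FC.
Square: 2.9065/2 → 1, 8.2612/1 → 8; chars 18.
Subsquare: 0.9065/0.0833333 → 10 → k, 0.2612/0.0416667 → 6 → g; chars kg.

FC18kg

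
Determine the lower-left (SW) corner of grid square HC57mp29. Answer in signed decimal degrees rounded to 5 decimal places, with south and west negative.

Field H=7, C=2: +7·20° lon, +2·10° lat → SW at lon -40°, lat -70°.
Square 5, 7: +5·2° lon, +7·1° lat → SW at lon -30°, lat -63°.
Subsquare m=12, p=15: +12·0.0833333° lon, +15·0.0416667° lat → SW at lon -29°, lat -62.375°.
Extended square 2, 9: +2·0.00833333° lon, +9·0.00416667° lat → SW at lon -28.9833°, lat -62.3375°.
latitude -62.33750, longitude -28.98333.

-62.33750, -28.98333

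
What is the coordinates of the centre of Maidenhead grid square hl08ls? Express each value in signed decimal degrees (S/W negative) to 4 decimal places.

28.7708, -39.0417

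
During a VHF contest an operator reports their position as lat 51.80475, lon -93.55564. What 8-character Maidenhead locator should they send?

Add 180° to longitude and 90° to latitude: 86.44436, 141.80475.
Field: 86.44436/20 → 4 → E, 141.80475/10 → 14 → O; chars EO.
Square: 6.44436/2 → 3, 1.80475/1 → 1; chars 31.
Subsquare: 0.44436/0.0833333 → 5 → f, 0.80475/0.0416667 → 19 → t; chars ft.
Extended square: 0.02769/0.00833333 → 3, 0.01308/0.00416667 → 3; chars 33.

EO31ft33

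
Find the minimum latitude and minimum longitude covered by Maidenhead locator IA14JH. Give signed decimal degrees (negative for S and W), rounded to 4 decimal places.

-85.7083, -17.2500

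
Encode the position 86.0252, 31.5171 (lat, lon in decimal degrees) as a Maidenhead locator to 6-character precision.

KR56sa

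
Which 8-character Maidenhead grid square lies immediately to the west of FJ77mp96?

FJ77mp86

Longitude extended square 9; −1 → 8.
The latitude characters are unchanged.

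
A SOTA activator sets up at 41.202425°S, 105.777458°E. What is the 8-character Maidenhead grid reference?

Offset from 180°W / 90°S: lon 285.77746°, lat 48.79758°.
Field: 285.77746/20 → 14 → O, 48.79758/10 → 4 → E; chars OE.
Square: 5.77746/2 → 2, 8.79758/1 → 8; chars 28.
Subsquare: 1.77746/0.0833333 → 21 → v, 0.79758/0.0416667 → 19 → t; chars vt.
Extended square: 0.02746/0.00833333 → 3, 0.00591/0.00416667 → 1; chars 31.

OE28vt31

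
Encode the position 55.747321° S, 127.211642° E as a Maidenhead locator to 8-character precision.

PD34og50

Add 180° to longitude and 90° to latitude: 307.21164, 34.25268.
Field (20°×10°, letters A–R): lon ⌊307.21164/20⌋ = 15 → P; lat ⌊34.25268/10⌋ = 3 → D.
Square (2°×1°, digits 0–9): lon ⌊7.21164/2⌋ = 3; lat ⌊4.25268/1⌋ = 4.
Subsquare (5′×2.5′, letters a–x): lon ⌊1.21164/0.0833333⌋ = 14 → o; lat ⌊0.25268/0.0416667⌋ = 6 → g.
Extended square (30″×15″, digits 0–9): lon ⌊0.04498/0.00833333⌋ = 5; lat ⌊0.00268/0.00416667⌋ = 0.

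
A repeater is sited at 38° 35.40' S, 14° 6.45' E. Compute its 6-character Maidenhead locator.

JF71bj

Shift to the Maidenhead origin (180°W, 90°S): lon 194.1075, lat 51.4100.
Field (20°×10°, letters A–R): lon ⌊194.1075/20⌋ = 9 → J; lat ⌊51.4100/10⌋ = 5 → F.
Square (2°×1°, digits 0–9): lon ⌊14.1075/2⌋ = 7; lat ⌊1.4100/1⌋ = 1.
Subsquare (5′×2.5′, letters a–x): lon ⌊0.1075/0.0833333⌋ = 1 → b; lat ⌊0.4100/0.0416667⌋ = 9 → j.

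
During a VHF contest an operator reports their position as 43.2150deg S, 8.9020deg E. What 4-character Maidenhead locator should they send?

JE46

Add 180° to longitude and 90° to latitude: 188.90, 46.78.
Field: 188.90/20 → 9 → J, 46.78/10 → 4 → E; chars JE.
Square: 8.90/2 → 4, 6.78/1 → 6; chars 46.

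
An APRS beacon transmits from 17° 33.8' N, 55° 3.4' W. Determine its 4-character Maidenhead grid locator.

GK27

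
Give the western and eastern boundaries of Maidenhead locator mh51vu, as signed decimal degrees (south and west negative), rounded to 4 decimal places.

71.7500, 71.8333

Field M=12, H=7: +12·20° lon, +7·10° lat → SW at lon 60°, lat -20°.
Square 5, 1: +5·2° lon, +1·1° lat → SW at lon 70°, lat -19°.
Subsquare v=21, u=20: +21·0.0833333° lon, +20·0.0416667° lat → SW at lon 71.75°, lat -18.1667°.
Cell spans 0.0833333° lon × 0.0416667° lat.
west 71.7500, east 71.8333.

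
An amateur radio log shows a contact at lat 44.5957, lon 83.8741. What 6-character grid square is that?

Offset from 180°W / 90°S: lon 263.8741°, lat 134.5957°.
Field: lon ⌊263.8741/20⌋ = 13 → N; lat ⌊134.5957/10⌋ = 13 → N.
Square: lon ⌊3.8741/2⌋ = 1; lat ⌊4.5957/1⌋ = 4.
Subsquare: lon ⌊1.8741/0.0833333⌋ = 22 → w; lat ⌊0.5957/0.0416667⌋ = 14 → o.

NN14wo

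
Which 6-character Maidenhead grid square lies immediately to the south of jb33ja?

Latitude subsquare a = 0; −1 → -1, wraps to 23 = x, carry into square.
Latitude square 3; −1 → 2.
The longitude characters are unchanged.

JB32jx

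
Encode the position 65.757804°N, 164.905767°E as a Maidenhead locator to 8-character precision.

RP25ks81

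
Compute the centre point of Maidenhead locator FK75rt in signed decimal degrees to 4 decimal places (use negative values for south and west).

15.8125, -64.5417

Field F=5, K=10: +5·20° lon, +10·10° lat → SW at lon -80°, lat 10°.
Square 7, 5: +7·2° lon, +5·1° lat → SW at lon -66°, lat 15°.
Subsquare r=17, t=19: +17·0.0833333° lon, +19·0.0416667° lat → SW at lon -64.5833°, lat 15.7917°.
Cell spans 0.0833333° lon × 0.0416667° lat. Centre is SW corner plus half of each.
latitude 15.8125, longitude -64.5417.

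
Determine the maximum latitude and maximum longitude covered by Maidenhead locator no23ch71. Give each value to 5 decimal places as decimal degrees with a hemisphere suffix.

53.30000° N, 84.23333° E

Field N=13, O=14: +13·20° lon, +14·10° lat → SW at lon 80°, lat 50°.
Square 2, 3: +2·2° lon, +3·1° lat → SW at lon 84°, lat 53°.
Subsquare c=2, h=7: +2·0.0833333° lon, +7·0.0416667° lat → SW at lon 84.1667°, lat 53.2917°.
Extended square 7, 1: +7·0.00833333° lon, +1·0.00416667° lat → SW at lon 84.225°, lat 53.2958°.
Cell spans 0.00833333° lon × 0.00416667° lat. NE corner is SW corner plus one full cell.
latitude 53.30000° N, longitude 84.23333° E.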